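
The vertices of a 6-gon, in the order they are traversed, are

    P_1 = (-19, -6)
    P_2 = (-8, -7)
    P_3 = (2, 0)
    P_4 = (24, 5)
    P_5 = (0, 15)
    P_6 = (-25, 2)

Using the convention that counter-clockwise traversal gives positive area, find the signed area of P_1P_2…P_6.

516

Apply the shoelace formula: 2A = Σ (x_i·y_{i+1} − x_{i+1}·y_i), indices taken mod 6.
Cross-terms: 85, 14, 10, 360, 375, 188  ⇒  Σ = 1032
Signed area = Σ/2 = 516 (positive ⇒ counter-clockwise traversal).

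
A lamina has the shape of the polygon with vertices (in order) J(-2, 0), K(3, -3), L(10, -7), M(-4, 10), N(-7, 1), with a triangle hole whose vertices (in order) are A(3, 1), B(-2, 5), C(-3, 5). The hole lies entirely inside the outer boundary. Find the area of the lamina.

75.5

Outer boundary:
Apply the shoelace formula: 2A = Σ (x_i·y_{i+1} − x_{i+1}·y_i), indices taken mod 5.
Σ = (6) + (9) + (72) + (66) + (2) = 155
Area = |Σ|/2 = 77.5.
Hole:
Apply the shoelace formula: 2A = Σ (x_i·y_{i+1} − x_{i+1}·y_i), indices taken mod 3.
Σ = (17) + (5) + (-18) = 4
Area = |Σ|/2 = 2.
Net area = 77.5 − 2 = 75.5.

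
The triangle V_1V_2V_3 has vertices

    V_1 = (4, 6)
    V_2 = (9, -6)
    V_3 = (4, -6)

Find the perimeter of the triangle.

|V_1V_2| = √((5)² + (-12)²) = √169 = 13
|V_2V_3| = √((-5)² + (0)²) = √25 = 5
|V_3V_1| = √((0)² + (12)²) = √144 = 12
Perimeter = 13 + 5 + 12 = 30.

30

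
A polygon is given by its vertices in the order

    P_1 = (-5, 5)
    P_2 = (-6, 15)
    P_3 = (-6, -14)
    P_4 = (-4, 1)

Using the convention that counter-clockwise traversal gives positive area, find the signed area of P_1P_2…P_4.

26

Σ = (-45) + (174) + (-62) + (-15) = 52
Signed area = Σ/2 = 26 (positive ⇒ counter-clockwise traversal).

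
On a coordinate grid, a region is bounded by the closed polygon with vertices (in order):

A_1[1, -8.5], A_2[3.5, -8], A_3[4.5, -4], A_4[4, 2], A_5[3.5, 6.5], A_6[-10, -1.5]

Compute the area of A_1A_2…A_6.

Apply the surveyor's formula: 2A = Σ (x_i·y_{i+1} − x_{i+1}·y_i), indices taken mod 6.
Σ = (21.75) + (22) + (25) + (19) + (59.75) + (86.5) = 234
Area = |Σ|/2 = 117.

117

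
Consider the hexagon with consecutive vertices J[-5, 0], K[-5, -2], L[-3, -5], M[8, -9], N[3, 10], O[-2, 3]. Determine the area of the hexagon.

Apply Gauss's area formula: 2A = Σ (x_i·y_{i+1} − x_{i+1}·y_i), indices taken mod 6.
Σ = (10) + (19) + (67) + (107) + (29) + (15) = 247
Area = |Σ|/2 = 123.5.

123.5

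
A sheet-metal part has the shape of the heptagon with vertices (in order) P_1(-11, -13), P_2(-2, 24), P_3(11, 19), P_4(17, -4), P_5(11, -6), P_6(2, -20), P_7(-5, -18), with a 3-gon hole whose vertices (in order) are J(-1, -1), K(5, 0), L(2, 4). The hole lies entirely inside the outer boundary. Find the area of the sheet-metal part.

733.5

Outer boundary:
Σ = (-290) + (-302) + (-367) + (-58) + (-208) + (-136) + (-133) = -1494
Area = |Σ|/2 = 747.
Hole:
Apply the shoelace (surveyor's) formula: 2A = Σ (x_i·y_{i+1} − x_{i+1}·y_i), indices taken mod 3.
Cross-terms: 5, 20, 2  ⇒  Σ = 27
Area = |Σ|/2 = 13.5.
Net area = 747 − 13.5 = 733.5.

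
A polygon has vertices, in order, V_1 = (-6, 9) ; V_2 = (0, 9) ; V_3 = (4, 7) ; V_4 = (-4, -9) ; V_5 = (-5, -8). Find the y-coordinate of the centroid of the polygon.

39/17

Apply the surveyor's formula. First the cross-terms c_i = x_i·y_{i+1} − x_{i+1}·y_i:
  -54, -36, -8, -13, -93  ⇒  2A = -204, A = -102.
Then Σ (y_i + y_{i+1})·c_i = -1404, so ȳ = -1404 / (6·(-102)) = 39/17.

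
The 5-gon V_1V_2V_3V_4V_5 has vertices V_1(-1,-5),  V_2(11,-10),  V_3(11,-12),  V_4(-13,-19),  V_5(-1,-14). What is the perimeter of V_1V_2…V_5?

62

|V_1V_2| = √((12)² + (-5)²) = √169 = 13
|V_2V_3| = √((0)² + (-2)²) = √4 = 2
|V_3V_4| = √((-24)² + (-7)²) = √625 = 25
|V_4V_5| = √((12)² + (5)²) = √169 = 13
|V_5V_1| = √((0)² + (9)²) = √81 = 9
Perimeter = 13 + 2 + 25 + 13 + 9 = 62.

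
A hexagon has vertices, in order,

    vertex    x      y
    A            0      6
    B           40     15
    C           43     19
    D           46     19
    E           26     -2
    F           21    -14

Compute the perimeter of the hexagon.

|AB| = √((40)² + (9)²) = √1681 = 41
|BC| = √((3)² + (4)²) = √25 = 5
|CD| = √((3)² + (0)²) = √9 = 3
|DE| = √((-20)² + (-21)²) = √841 = 29
|EF| = √((-5)² + (-12)²) = √169 = 13
|FA| = √((-21)² + (20)²) = √841 = 29
Perimeter = 41 + 5 + 3 + 29 + 13 + 29 = 120.

120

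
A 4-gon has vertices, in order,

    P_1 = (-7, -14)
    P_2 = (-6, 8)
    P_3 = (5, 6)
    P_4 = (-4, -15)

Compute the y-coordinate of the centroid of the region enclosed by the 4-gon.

Apply the shoelace (surveyor's) formula. First the cross-terms c_i = x_i·y_{i+1} − x_{i+1}·y_i:
  -140, -76, -51, -49  ⇒  2A = -316, A = -158.
Then Σ (y_i + y_{i+1})·c_i = 1656, so ȳ = 1656 / (6·(-158)) = -138/79.

-138/79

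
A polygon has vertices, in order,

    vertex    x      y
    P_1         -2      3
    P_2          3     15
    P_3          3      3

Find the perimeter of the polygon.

30

|P_1P_2| = √((5)² + (12)²) = √169 = 13
|P_2P_3| = √((0)² + (-12)²) = √144 = 12
|P_3P_1| = √((-5)² + (0)²) = √25 = 5
Perimeter = 13 + 12 + 5 = 30.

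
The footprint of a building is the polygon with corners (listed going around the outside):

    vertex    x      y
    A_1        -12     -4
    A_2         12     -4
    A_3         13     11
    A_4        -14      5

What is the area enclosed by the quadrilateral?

Apply the shoelace formula: 2A = Σ (x_i·y_{i+1} − x_{i+1}·y_i), indices taken mod 4.
Cross-terms: 96, 184, 219, 116  ⇒  Σ = 615
Area = |Σ|/2 = 307.5.

307.5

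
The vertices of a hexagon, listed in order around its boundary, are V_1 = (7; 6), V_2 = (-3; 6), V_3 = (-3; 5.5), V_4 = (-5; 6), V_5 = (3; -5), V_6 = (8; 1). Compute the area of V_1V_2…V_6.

81

Apply Gauss's area formula: 2A = Σ (x_i·y_{i+1} − x_{i+1}·y_i), indices taken mod 6.
Σ = (60) + (1.5) + (9.5) + (7) + (43) + (41) = 162
Area = |Σ|/2 = 81.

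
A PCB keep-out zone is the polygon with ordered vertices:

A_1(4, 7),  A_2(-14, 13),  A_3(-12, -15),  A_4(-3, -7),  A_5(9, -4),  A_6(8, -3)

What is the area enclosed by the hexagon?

Apply the surveyor's formula: 2A = Σ (x_i·y_{i+1} − x_{i+1}·y_i), indices taken mod 6.
A_1→A_2: (4)(13) − (-14)(7) = 150
A_2→A_3: (-14)(-15) − (-12)(13) = 366
A_3→A_4: (-12)(-7) − (-3)(-15) = 39
A_4→A_5: (-3)(-4) − (9)(-7) = 75
A_5→A_6: (9)(-3) − (8)(-4) = 5
A_6→A_1: (8)(7) − (4)(-3) = 68
Σ = 703
Area = |Σ|/2 = 351.5.

351.5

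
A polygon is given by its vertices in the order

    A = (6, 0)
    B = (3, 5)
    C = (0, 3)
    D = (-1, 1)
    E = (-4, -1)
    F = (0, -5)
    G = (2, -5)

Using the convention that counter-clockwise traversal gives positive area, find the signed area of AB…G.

A→B: (6)(5) − (3)(0) = 30
B→C: (3)(3) − (0)(5) = 9
C→D: (0)(1) − (-1)(3) = 3
D→E: (-1)(-1) − (-4)(1) = 5
E→F: (-4)(-5) − (0)(-1) = 20
F→G: (0)(-5) − (2)(-5) = 10
G→A: (2)(0) − (6)(-5) = 30
Σ = 107
Signed area = Σ/2 = 53.5 (positive ⇒ counter-clockwise traversal).

53.5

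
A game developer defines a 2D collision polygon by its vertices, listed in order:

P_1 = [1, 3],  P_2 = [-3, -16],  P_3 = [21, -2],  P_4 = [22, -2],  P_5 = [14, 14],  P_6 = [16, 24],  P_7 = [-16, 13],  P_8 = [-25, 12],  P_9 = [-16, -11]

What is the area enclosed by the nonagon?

970

Σ = (-7) + (342) + (2) + (336) + (112) + (592) + (133) + (467) + (-37) = 1940
Area = |Σ|/2 = 970.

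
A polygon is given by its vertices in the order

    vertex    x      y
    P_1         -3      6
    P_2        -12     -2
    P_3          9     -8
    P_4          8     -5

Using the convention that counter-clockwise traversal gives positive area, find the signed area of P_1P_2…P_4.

122

Σ = (78) + (114) + (19) + (33) = 244
Signed area = Σ/2 = 122 (positive ⇒ counter-clockwise traversal).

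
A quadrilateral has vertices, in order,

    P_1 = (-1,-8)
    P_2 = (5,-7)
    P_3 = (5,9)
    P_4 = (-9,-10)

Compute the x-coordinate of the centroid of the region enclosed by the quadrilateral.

Apply the shoelace (surveyor's) formula. First the cross-terms c_i = x_i·y_{i+1} − x_{i+1}·y_i:
  47, 80, 31, 62  ⇒  2A = 220, A = 110.
Then Σ (x_i + x_{i+1})·c_i = 244, so x̄ = 244 / (6·110) = 61/165.

61/165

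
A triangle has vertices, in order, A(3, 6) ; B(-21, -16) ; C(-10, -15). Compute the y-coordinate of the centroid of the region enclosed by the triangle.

-25/3

Apply Gauss's area formula. First the cross-terms c_i = x_i·y_{i+1} − x_{i+1}·y_i:
  78, 155, -15  ⇒  2A = 218, A = 109.
Then Σ (y_i + y_{i+1})·c_i = -5450, so ȳ = -5450 / (6·109) = -25/3.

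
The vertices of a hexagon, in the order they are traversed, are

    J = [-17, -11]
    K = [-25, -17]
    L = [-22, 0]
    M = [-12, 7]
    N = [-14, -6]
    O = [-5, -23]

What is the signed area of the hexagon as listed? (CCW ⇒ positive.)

-194

Apply Gauss's area formula: 2A = Σ (x_i·y_{i+1} − x_{i+1}·y_i), indices taken mod 6.
Cross-terms: 14, -374, -154, 170, 292, -336  ⇒  Σ = -388
Signed area = Σ/2 = -194 (negative ⇒ clockwise traversal).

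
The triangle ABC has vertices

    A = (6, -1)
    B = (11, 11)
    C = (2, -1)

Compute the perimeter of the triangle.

32

|AB| = √((5)² + (12)²) = √169 = 13
|BC| = √((-9)² + (-12)²) = √225 = 15
|CA| = √((4)² + (0)²) = √16 = 4
Perimeter = 13 + 15 + 4 = 32.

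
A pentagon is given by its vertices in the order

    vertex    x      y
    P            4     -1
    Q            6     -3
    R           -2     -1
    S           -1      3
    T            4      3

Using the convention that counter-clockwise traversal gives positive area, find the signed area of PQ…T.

-28

Apply the shoelace (surveyor's) formula: 2A = Σ (x_i·y_{i+1} − x_{i+1}·y_i), indices taken mod 5.
P→Q: (4)(-3) − (6)(-1) = -6
Q→R: (6)(-1) − (-2)(-3) = -12
R→S: (-2)(3) − (-1)(-1) = -7
S→T: (-1)(3) − (4)(3) = -15
T→P: (4)(-1) − (4)(3) = -16
Σ = -56
Signed area = Σ/2 = -28 (negative ⇒ clockwise traversal).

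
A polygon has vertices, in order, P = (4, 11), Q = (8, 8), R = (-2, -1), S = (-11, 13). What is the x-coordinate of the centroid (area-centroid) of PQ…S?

Apply the shoelace (surveyor's) formula. First the cross-terms c_i = x_i·y_{i+1} − x_{i+1}·y_i:
  -56, 8, -37, -173  ⇒  2A = -258, A = -129.
Then Σ (x_i + x_{i+1})·c_i = 1068, so x̄ = 1068 / (6·(-129)) = -178/129.

-178/129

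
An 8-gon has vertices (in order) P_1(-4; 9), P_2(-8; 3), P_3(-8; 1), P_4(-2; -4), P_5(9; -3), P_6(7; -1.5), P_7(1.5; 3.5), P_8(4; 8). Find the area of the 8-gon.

126.125

Apply the surveyor's formula: 2A = Σ (x_i·y_{i+1} − x_{i+1}·y_i), indices taken mod 8.
Σ = (60) + (16) + (34) + (42) + (7.5) + (26.75) + (-2) + (68) = 252.25
Area = |Σ|/2 = 126.125.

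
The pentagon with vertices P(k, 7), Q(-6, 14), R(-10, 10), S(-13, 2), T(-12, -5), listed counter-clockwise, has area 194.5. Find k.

The doubled signed area Σ (x_i y_{i+1} − x_{i+1} y_i) is linear in k.
With k=0 it equals 237; the coefficient of k is 19 (from the two edges through P).
So 19·k + 237 = 2·194.5 = 389 ⇒ k = 8.

8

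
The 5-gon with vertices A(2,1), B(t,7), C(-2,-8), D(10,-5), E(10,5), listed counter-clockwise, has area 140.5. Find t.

Write out the shoelace sum; only the two edges meeting at B involve t:
2·Area = [(2·7 − t·1) + (t·(-8) − (-2)·7)] + 190
       = -9·t + 218 = 281
⇒ t = -7.

-7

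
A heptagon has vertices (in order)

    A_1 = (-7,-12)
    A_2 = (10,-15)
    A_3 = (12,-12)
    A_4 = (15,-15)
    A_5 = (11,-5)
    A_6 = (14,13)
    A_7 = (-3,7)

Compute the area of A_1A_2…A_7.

405

Apply the shoelace formula: 2A = Σ (x_i·y_{i+1} − x_{i+1}·y_i), indices taken mod 7.
A_1→A_2: (-7)(-15) − (10)(-12) = 225
A_2→A_3: (10)(-12) − (12)(-15) = 60
A_3→A_4: (12)(-15) − (15)(-12) = 0
A_4→A_5: (15)(-5) − (11)(-15) = 90
A_5→A_6: (11)(13) − (14)(-5) = 213
A_6→A_7: (14)(7) − (-3)(13) = 137
A_7→A_1: (-3)(-12) − (-7)(7) = 85
Σ = 810
Area = |Σ|/2 = 405.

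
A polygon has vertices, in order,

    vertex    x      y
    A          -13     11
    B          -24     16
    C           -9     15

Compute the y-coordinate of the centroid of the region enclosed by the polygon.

Apply the shoelace formula. First the cross-terms c_i = x_i·y_{i+1} − x_{i+1}·y_i:
  56, -216, 96  ⇒  2A = -64, A = -32.
Then Σ (y_i + y_{i+1})·c_i = -2688, so ȳ = -2688 / (6·(-32)) = 14.

14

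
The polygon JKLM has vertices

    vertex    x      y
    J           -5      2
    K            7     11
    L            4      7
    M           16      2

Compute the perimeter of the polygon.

|JK| = √((12)² + (9)²) = √225 = 15
|KL| = √((-3)² + (-4)²) = √25 = 5
|LM| = √((12)² + (-5)²) = √169 = 13
|MJ| = √((-21)² + (0)²) = √441 = 21
Perimeter = 15 + 5 + 13 + 21 = 54.

54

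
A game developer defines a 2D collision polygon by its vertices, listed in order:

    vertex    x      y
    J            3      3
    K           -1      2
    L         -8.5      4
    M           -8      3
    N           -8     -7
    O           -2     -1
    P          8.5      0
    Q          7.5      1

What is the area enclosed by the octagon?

69.5

Σ = (9) + (13) + (6.5) + (80) + (-6) + (8.5) + (8.5) + (19.5) = 139
Area = |Σ|/2 = 69.5.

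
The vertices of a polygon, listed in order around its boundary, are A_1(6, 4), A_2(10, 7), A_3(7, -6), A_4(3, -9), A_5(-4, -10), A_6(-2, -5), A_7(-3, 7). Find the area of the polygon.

Apply the surveyor's formula: 2A = Σ (x_i·y_{i+1} − x_{i+1}·y_i), indices taken mod 7.
Cross-terms: 2, -109, -45, -66, 0, -29, -54  ⇒  Σ = -301
Area = |Σ|/2 = 150.5.

150.5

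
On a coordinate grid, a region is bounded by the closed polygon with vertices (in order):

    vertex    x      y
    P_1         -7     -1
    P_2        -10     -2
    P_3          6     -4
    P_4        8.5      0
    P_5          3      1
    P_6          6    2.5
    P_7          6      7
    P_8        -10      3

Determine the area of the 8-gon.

123

Σ = (4) + (52) + (34) + (8.5) + (1.5) + (27) + (88) + (31) = 246
Area = |Σ|/2 = 123.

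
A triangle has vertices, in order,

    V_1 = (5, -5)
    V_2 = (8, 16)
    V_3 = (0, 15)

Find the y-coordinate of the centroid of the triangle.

Apply the shoelace (surveyor's) formula. First the cross-terms c_i = x_i·y_{i+1} − x_{i+1}·y_i:
  120, 120, -75  ⇒  2A = 165, A = 82.5.
Then Σ (y_i + y_{i+1})·c_i = 4290, so ȳ = 4290 / (6·82.5) = 26/3.

26/3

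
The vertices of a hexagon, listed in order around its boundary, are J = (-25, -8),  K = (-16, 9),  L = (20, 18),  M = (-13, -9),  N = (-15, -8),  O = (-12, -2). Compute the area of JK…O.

409

J→K: (-25)(9) − (-16)(-8) = -353
K→L: (-16)(18) − (20)(9) = -468
L→M: (20)(-9) − (-13)(18) = 54
M→N: (-13)(-8) − (-15)(-9) = -31
N→O: (-15)(-2) − (-12)(-8) = -66
O→J: (-12)(-8) − (-25)(-2) = 46
Σ = -818
Area = |Σ|/2 = 409.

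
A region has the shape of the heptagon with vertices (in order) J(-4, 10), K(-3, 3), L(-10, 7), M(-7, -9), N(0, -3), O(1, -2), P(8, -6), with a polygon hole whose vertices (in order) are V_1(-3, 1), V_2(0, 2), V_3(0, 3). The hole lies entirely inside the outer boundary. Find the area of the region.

Outer boundary:
Σ = (18) + (9) + (139) + (21) + (3) + (10) + (56) = 256
Area = |Σ|/2 = 128.
Hole:
Apply the shoelace (surveyor's) formula: 2A = Σ (x_i·y_{i+1} − x_{i+1}·y_i), indices taken mod 3.
Cross-terms: -6, 0, 9  ⇒  Σ = 3
Area = |Σ|/2 = 1.5.
Net area = 128 − 1.5 = 126.5.

126.5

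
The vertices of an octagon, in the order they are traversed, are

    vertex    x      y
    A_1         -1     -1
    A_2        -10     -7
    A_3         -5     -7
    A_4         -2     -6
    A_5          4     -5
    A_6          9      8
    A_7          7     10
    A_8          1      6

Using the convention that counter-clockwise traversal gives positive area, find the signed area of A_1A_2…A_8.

115

Apply the shoelace (surveyor's) formula: 2A = Σ (x_i·y_{i+1} − x_{i+1}·y_i), indices taken mod 8.
Cross-terms: -3, 35, 16, 34, 77, 34, 32, 5  ⇒  Σ = 230
Signed area = Σ/2 = 115 (positive ⇒ counter-clockwise traversal).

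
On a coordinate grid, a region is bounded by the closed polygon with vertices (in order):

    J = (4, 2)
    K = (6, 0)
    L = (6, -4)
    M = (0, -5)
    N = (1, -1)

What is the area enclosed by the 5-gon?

27.5

Σ = (-12) + (-24) + (-30) + (5) + (6) = -55
Area = |Σ|/2 = 27.5.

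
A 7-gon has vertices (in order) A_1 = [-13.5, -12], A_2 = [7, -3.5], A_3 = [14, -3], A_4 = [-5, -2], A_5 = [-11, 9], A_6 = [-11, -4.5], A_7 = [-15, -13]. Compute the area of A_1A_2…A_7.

Apply the shoelace formula: 2A = Σ (x_i·y_{i+1} − x_{i+1}·y_i), indices taken mod 7.
Σ = (131.25) + (28) + (-43) + (-67) + (148.5) + (75.5) + (4.5) = 277.75
Area = |Σ|/2 = 138.875.

138.875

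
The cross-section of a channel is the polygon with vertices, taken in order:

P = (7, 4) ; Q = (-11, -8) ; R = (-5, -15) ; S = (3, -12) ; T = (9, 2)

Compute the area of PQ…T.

177

Σ = (-12) + (125) + (105) + (114) + (22) = 354
Area = |Σ|/2 = 177.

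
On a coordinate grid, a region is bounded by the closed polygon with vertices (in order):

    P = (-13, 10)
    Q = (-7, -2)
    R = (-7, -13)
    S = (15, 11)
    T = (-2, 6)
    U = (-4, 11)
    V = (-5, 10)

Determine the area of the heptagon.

Σ = (96) + (77) + (118) + (112) + (2) + (15) + (80) = 500
Area = |Σ|/2 = 250.

250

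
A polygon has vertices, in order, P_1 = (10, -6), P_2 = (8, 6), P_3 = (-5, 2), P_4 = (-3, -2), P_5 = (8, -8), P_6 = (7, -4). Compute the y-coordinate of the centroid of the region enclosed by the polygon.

-25/58

Apply the shoelace formula. First the cross-terms c_i = x_i·y_{i+1} − x_{i+1}·y_i:
  108, 46, 16, 40, 24, -2  ⇒  2A = 232, A = 116.
Then Σ (y_i + y_{i+1})·c_i = -300, so ȳ = -300 / (6·116) = -25/58.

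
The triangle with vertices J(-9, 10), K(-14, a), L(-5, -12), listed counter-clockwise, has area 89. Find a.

Write out the shoelace sum; only the two edges meeting at K involve a:
2·Area = [((-9)·a − (-14)·10) + ((-14)·(-12) − (-5)·a)] + -158
       = -4·a + 150 = 178
⇒ a = -7.

-7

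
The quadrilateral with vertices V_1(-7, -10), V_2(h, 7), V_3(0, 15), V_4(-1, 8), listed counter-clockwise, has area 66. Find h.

4

Write out the shoelace sum; only the two edges meeting at V_2 involve h:
2·Area = [((-7)·7 − h·(-10)) + (h·15 − 0·7)] + 81
       = 25·h + 32 = 132
⇒ h = 4.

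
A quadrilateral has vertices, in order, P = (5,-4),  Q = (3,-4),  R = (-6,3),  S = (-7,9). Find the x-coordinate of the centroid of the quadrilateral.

-148/73

Apply Gauss's area formula. First the cross-terms c_i = x_i·y_{i+1} − x_{i+1}·y_i:
  -8, -15, -33, -17  ⇒  2A = -73, A = -36.5.
Then Σ (x_i + x_{i+1})·c_i = 444, so x̄ = 444 / (6·(-36.5)) = -148/73.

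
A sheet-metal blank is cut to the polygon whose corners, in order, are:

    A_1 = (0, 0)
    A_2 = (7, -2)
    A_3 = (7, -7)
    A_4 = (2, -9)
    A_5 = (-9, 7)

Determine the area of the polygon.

Apply the surveyor's formula: 2A = Σ (x_i·y_{i+1} − x_{i+1}·y_i), indices taken mod 5.
Σ = (0) + (-35) + (-49) + (-67) + (0) = -151
Area = |Σ|/2 = 75.5.

75.5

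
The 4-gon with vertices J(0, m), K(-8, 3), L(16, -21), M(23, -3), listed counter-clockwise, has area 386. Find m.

7

The doubled signed area Σ (x_i y_{i+1} − x_{i+1} y_i) is linear in m.
With m=0 it equals 555; the coefficient of m is 31 (from the two edges through J).
So 31·m + 555 = 2·386 = 772 ⇒ m = 7.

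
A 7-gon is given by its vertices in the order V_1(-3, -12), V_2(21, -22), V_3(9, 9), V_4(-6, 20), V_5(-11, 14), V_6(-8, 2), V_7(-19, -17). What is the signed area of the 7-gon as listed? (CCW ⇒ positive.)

Σ = (318) + (387) + (234) + (136) + (90) + (174) + (177) = 1516
Signed area = Σ/2 = 758 (positive ⇒ counter-clockwise traversal).

758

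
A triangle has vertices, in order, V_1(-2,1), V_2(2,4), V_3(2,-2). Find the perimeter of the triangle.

|V_1V_2| = √((4)² + (3)²) = √25 = 5
|V_2V_3| = √((0)² + (-6)²) = √36 = 6
|V_3V_1| = √((-4)² + (3)²) = √25 = 5
Perimeter = 5 + 6 + 5 = 16.

16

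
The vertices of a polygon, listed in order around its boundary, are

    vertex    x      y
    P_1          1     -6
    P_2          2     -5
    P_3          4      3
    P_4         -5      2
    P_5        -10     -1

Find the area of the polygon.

Apply Gauss's area formula: 2A = Σ (x_i·y_{i+1} − x_{i+1}·y_i), indices taken mod 5.
Σ = (7) + (26) + (23) + (25) + (61) = 142
Area = |Σ|/2 = 71.

71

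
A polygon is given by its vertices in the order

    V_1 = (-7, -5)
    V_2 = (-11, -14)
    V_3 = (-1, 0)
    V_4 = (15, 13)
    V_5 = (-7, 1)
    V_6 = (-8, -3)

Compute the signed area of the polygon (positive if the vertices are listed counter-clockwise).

Σ = (43) + (-14) + (-13) + (106) + (29) + (19) = 170
Signed area = Σ/2 = 85 (positive ⇒ counter-clockwise traversal).

85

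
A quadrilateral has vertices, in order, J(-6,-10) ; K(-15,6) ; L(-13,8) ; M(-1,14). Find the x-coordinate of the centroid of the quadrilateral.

-245/33

Apply the shoelace (surveyor's) formula. First the cross-terms c_i = x_i·y_{i+1} − x_{i+1}·y_i:
  -186, -42, -174, 94  ⇒  2A = -308, A = -154.
Then Σ (x_i + x_{i+1})·c_i = 6860, so x̄ = 6860 / (6·(-154)) = -245/33.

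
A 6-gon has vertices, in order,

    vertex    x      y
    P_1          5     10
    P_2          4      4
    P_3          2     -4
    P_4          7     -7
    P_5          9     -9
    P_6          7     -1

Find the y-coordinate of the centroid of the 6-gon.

-299/297

Apply the shoelace (surveyor's) formula. First the cross-terms c_i = x_i·y_{i+1} − x_{i+1}·y_i:
  -20, -24, 14, 0, 54, 75  ⇒  2A = 99, A = 49.5.
Then Σ (y_i + y_{i+1})·c_i = -299, so ȳ = -299 / (6·49.5) = -299/297.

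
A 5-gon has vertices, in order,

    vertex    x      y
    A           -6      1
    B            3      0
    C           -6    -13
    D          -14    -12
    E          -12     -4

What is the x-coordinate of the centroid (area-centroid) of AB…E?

-877/138

Apply the shoelace (surveyor's) formula. First the cross-terms c_i = x_i·y_{i+1} − x_{i+1}·y_i:
  -3, -39, -110, -88, -36  ⇒  2A = -276, A = -138.
Then Σ (x_i + x_{i+1})·c_i = 5262, so x̄ = 5262 / (6·(-138)) = -877/138.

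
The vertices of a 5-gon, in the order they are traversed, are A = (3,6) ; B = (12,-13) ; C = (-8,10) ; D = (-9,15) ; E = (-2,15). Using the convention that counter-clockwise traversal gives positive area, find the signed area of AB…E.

Apply Gauss's area formula: 2A = Σ (x_i·y_{i+1} − x_{i+1}·y_i), indices taken mod 5.
Σ = (-111) + (16) + (-30) + (-105) + (-57) = -287
Signed area = Σ/2 = -143.5 (negative ⇒ clockwise traversal).

-143.5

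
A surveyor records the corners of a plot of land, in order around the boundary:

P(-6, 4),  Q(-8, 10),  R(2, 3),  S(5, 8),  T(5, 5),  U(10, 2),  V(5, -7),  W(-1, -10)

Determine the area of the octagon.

Apply Gauss's area formula: 2A = Σ (x_i·y_{i+1} − x_{i+1}·y_i), indices taken mod 8.
P→Q: (-6)(10) − (-8)(4) = -28
Q→R: (-8)(3) − (2)(10) = -44
R→S: (2)(8) − (5)(3) = 1
S→T: (5)(5) − (5)(8) = -15
T→U: (5)(2) − (10)(5) = -40
U→V: (10)(-7) − (5)(2) = -80
V→W: (5)(-10) − (-1)(-7) = -57
W→P: (-1)(4) − (-6)(-10) = -64
Σ = -327
Area = |Σ|/2 = 163.5.

163.5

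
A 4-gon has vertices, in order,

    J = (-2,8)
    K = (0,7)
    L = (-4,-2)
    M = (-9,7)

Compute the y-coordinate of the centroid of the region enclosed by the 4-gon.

13/3

Apply the surveyor's formula. First the cross-terms c_i = x_i·y_{i+1} − x_{i+1}·y_i:
  -14, 28, -46, -58  ⇒  2A = -90, A = -45.
Then Σ (y_i + y_{i+1})·c_i = -1170, so ȳ = -1170 / (6·(-45)) = 13/3.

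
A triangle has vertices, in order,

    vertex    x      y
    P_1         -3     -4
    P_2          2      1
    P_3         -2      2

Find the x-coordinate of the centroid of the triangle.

Apply the shoelace formula. First the cross-terms c_i = x_i·y_{i+1} − x_{i+1}·y_i:
  5, 6, 14  ⇒  2A = 25, A = 12.5.
Then Σ (x_i + x_{i+1})·c_i = -75, so x̄ = -75 / (6·12.5) = -1.

-1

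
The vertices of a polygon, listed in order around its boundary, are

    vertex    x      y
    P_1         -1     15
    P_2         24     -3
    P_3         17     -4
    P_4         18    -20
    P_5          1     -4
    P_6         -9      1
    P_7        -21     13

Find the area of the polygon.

577.5

Σ = (-357) + (-45) + (-268) + (-52) + (-35) + (-96) + (-302) = -1155
Area = |Σ|/2 = 577.5.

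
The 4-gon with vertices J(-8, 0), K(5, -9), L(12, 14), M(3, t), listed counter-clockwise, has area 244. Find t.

14

Write out the shoelace sum; only the two edges meeting at M involve t:
2·Area = [(12·t − 3·14) + (3·0 − (-8)·t)] + 250
       = 20·t + 208 = 488
⇒ t = 14.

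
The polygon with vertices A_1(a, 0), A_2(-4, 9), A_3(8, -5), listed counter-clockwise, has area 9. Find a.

Write out the shoelace sum; only the two edges meeting at A_1 involve a:
2·Area = [(8·0 − a·(-5)) + (a·9 − (-4)·0)] + -52
       = 14·a + -52 = 18
⇒ a = 5.

5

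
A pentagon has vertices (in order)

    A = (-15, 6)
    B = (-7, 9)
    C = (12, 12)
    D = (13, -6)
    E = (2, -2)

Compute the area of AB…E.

Apply the surveyor's formula: 2A = Σ (x_i·y_{i+1} − x_{i+1}·y_i), indices taken mod 5.
Σ = (-93) + (-192) + (-228) + (-14) + (-18) = -545
Area = |Σ|/2 = 272.5.

272.5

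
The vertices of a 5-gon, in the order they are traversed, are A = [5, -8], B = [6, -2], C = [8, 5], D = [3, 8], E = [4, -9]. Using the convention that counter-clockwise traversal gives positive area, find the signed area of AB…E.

43.5

Σ = (38) + (46) + (49) + (-59) + (13) = 87
Signed area = Σ/2 = 43.5 (positive ⇒ counter-clockwise traversal).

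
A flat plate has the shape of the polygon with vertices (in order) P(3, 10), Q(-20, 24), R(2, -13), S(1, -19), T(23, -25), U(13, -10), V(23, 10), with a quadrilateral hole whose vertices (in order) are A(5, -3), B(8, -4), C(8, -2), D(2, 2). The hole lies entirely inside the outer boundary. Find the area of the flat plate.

Outer boundary:
P→Q: (3)(24) − (-20)(10) = 272
Q→R: (-20)(-13) − (2)(24) = 212
R→S: (2)(-19) − (1)(-13) = -25
S→T: (1)(-25) − (23)(-19) = 412
T→U: (23)(-10) − (13)(-25) = 95
U→V: (13)(10) − (23)(-10) = 360
V→P: (23)(10) − (3)(10) = 200
Σ = 1526
Area = |Σ|/2 = 763.
Hole:
Σ = (4) + (16) + (20) + (-16) = 24
Area = |Σ|/2 = 12.
Net area = 763 − 12 = 751.

751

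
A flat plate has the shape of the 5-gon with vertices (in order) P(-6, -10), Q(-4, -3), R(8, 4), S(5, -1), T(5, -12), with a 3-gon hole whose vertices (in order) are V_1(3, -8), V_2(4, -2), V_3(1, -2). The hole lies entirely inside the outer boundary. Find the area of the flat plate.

100.5

Outer boundary:
Σ = (-22) + (8) + (-28) + (-55) + (-122) = -219
Area = |Σ|/2 = 109.5.
Hole:
V_1→V_2: (3)(-2) − (4)(-8) = 26
V_2→V_3: (4)(-2) − (1)(-2) = -6
V_3→V_1: (1)(-8) − (3)(-2) = -2
Σ = 18
Area = |Σ|/2 = 9.
Net area = 109.5 − 9 = 100.5.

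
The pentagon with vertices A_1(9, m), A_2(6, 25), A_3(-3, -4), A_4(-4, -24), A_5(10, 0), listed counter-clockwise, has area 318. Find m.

16

The doubled signed area Σ (x_i y_{i+1} − x_{i+1} y_i) is linear in m.
With m=0 it equals 572; the coefficient of m is 4 (from the two edges through A_1).
So 4·m + 572 = 2·318 = 636 ⇒ m = 16.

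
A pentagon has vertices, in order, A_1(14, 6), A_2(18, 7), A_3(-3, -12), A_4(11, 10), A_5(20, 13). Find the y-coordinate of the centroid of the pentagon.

Apply the shoelace (surveyor's) formula. First the cross-terms c_i = x_i·y_{i+1} − x_{i+1}·y_i:
  -10, -195, 102, -57, -62  ⇒  2A = -222, A = -111.
Then Σ (y_i + y_{i+1})·c_i = -1848, so ȳ = -1848 / (6·(-111)) = 308/111.

308/111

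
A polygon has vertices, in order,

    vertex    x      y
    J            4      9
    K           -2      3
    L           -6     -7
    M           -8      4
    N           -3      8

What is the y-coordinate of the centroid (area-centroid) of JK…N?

Apply the shoelace formula. First the cross-terms c_i = x_i·y_{i+1} − x_{i+1}·y_i:
  30, 32, -80, -52, -59  ⇒  2A = -129, A = -64.5.
Then Σ (y_i + y_{i+1})·c_i = -1155, so ȳ = -1155 / (6·(-64.5)) = 385/129.

385/129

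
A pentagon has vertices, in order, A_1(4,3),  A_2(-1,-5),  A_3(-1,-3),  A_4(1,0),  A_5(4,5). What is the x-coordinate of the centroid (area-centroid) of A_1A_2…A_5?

Apply the surveyor's formula. First the cross-terms c_i = x_i·y_{i+1} − x_{i+1}·y_i:
  -17, -2, 3, 5, -8  ⇒  2A = -19, A = -9.5.
Then Σ (x_i + x_{i+1})·c_i = -86, so x̄ = -86 / (6·(-9.5)) = 86/57.

86/57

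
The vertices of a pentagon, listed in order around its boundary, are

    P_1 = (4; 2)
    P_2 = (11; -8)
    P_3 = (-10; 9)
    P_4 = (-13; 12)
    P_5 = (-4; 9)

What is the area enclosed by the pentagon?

Apply Gauss's area formula: 2A = Σ (x_i·y_{i+1} − x_{i+1}·y_i), indices taken mod 5.
Σ = (-54) + (19) + (-3) + (-69) + (-44) = -151
Area = |Σ|/2 = 75.5.

75.5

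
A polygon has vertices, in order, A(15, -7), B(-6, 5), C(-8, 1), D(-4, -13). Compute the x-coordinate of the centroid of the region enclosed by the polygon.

163/199

Apply the shoelace (surveyor's) formula. First the cross-terms c_i = x_i·y_{i+1} − x_{i+1}·y_i:
  33, 34, 108, 223  ⇒  2A = 398, A = 199.
Then Σ (x_i + x_{i+1})·c_i = 978, so x̄ = 978 / (6·199) = 163/199.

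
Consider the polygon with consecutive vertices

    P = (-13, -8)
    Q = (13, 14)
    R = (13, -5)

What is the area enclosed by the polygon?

Apply the shoelace (surveyor's) formula: 2A = Σ (x_i·y_{i+1} − x_{i+1}·y_i), indices taken mod 3.
Σ = (-78) + (-247) + (-169) = -494
Area = |Σ|/2 = 247.

247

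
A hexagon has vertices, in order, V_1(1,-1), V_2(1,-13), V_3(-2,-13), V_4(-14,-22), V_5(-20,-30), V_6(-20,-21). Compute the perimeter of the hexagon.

78

|V_1V_2| = √((0)² + (-12)²) = √144 = 12
|V_2V_3| = √((-3)² + (0)²) = √9 = 3
|V_3V_4| = √((-12)² + (-9)²) = √225 = 15
|V_4V_5| = √((-6)² + (-8)²) = √100 = 10
|V_5V_6| = √((0)² + (9)²) = √81 = 9
|V_6V_1| = √((21)² + (20)²) = √841 = 29
Perimeter = 12 + 3 + 15 + 10 + 9 + 29 = 78.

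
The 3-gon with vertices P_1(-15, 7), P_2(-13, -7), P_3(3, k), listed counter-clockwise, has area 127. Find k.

8

Write out the shoelace sum; only the two edges meeting at P_3 involve k:
2·Area = [((-13)·k − 3·(-7)) + (3·7 − (-15)·k)] + 196
       = 2·k + 238 = 254
⇒ k = 8.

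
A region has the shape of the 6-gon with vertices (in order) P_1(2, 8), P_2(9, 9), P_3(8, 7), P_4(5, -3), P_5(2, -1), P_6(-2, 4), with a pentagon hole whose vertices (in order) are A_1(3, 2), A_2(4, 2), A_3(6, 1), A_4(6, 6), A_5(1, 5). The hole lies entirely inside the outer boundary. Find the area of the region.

54

Outer boundary:
Σ = (-54) + (-9) + (-59) + (1) + (6) + (-24) = -139
Area = |Σ|/2 = 69.5.
Hole:
Apply the shoelace (surveyor's) formula: 2A = Σ (x_i·y_{i+1} − x_{i+1}·y_i), indices taken mod 5.
Σ = (-2) + (-8) + (30) + (24) + (-13) = 31
Area = |Σ|/2 = 15.5.
Net area = 69.5 − 15.5 = 54.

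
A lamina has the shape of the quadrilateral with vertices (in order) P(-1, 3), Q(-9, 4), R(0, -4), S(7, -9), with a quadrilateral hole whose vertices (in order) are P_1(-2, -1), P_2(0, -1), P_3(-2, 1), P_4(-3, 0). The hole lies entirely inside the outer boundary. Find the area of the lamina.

46.5

Outer boundary:
Apply the shoelace formula: 2A = Σ (x_i·y_{i+1} − x_{i+1}·y_i), indices taken mod 4.
P→Q: (-1)(4) − (-9)(3) = 23
Q→R: (-9)(-4) − (0)(4) = 36
R→S: (0)(-9) − (7)(-4) = 28
S→P: (7)(3) − (-1)(-9) = 12
Σ = 99
Area = |Σ|/2 = 49.5.
Hole:
Apply the shoelace (surveyor's) formula: 2A = Σ (x_i·y_{i+1} − x_{i+1}·y_i), indices taken mod 4.
P_1→P_2: (-2)(-1) − (0)(-1) = 2
P_2→P_3: (0)(1) − (-2)(-1) = -2
P_3→P_4: (-2)(0) − (-3)(1) = 3
P_4→P_1: (-3)(-1) − (-2)(0) = 3
Σ = 6
Area = |Σ|/2 = 3.
Net area = 49.5 − 3 = 46.5.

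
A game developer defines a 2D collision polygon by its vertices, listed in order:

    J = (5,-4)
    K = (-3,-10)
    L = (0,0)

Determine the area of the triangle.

31

Apply the shoelace formula: 2A = Σ (x_i·y_{i+1} − x_{i+1}·y_i), indices taken mod 3.
Cross-terms: -62, 0, 0  ⇒  Σ = -62
Area = |Σ|/2 = 31.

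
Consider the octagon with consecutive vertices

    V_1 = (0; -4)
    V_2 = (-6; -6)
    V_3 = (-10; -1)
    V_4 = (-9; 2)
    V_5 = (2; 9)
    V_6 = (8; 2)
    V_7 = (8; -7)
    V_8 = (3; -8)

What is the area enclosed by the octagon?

193.5

Apply the surveyor's formula: 2A = Σ (x_i·y_{i+1} − x_{i+1}·y_i), indices taken mod 8.
Σ = (-24) + (-54) + (-29) + (-85) + (-68) + (-72) + (-43) + (-12) = -387
Area = |Σ|/2 = 193.5.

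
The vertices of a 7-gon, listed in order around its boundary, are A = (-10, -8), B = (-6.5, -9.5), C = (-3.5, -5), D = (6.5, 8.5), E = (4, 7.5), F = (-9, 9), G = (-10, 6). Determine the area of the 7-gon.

169.625

Apply the shoelace formula: 2A = Σ (x_i·y_{i+1} − x_{i+1}·y_i), indices taken mod 7.
Σ = (43) + (-0.75) + (2.75) + (14.75) + (103.5) + (36) + (140) = 339.25
Area = |Σ|/2 = 169.625.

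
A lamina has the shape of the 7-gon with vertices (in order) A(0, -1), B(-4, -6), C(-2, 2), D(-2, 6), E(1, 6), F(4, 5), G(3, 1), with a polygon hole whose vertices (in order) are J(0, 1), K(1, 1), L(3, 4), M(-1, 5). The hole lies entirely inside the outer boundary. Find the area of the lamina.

32.5

Outer boundary:
A→B: (0)(-6) − (-4)(-1) = -4
B→C: (-4)(2) − (-2)(-6) = -20
C→D: (-2)(6) − (-2)(2) = -8
D→E: (-2)(6) − (1)(6) = -18
E→F: (1)(5) − (4)(6) = -19
F→G: (4)(1) − (3)(5) = -11
G→A: (3)(-1) − (0)(1) = -3
Σ = -83
Area = |Σ|/2 = 41.5.
Hole:
Apply Gauss's area formula: 2A = Σ (x_i·y_{i+1} − x_{i+1}·y_i), indices taken mod 4.
Σ = (-1) + (1) + (19) + (-1) = 18
Area = |Σ|/2 = 9.
Net area = 41.5 − 9 = 32.5.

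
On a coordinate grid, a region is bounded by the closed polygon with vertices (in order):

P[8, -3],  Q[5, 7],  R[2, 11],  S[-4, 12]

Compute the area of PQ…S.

Apply the shoelace (surveyor's) formula: 2A = Σ (x_i·y_{i+1} − x_{i+1}·y_i), indices taken mod 4.
Cross-terms: 71, 41, 68, -84  ⇒  Σ = 96
Area = |Σ|/2 = 48.

48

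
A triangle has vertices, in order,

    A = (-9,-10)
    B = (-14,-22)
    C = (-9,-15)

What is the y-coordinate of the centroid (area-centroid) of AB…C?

Apply Gauss's area formula. First the cross-terms c_i = x_i·y_{i+1} − x_{i+1}·y_i:
  58, 12, -45  ⇒  2A = 25, A = 12.5.
Then Σ (y_i + y_{i+1})·c_i = -1175, so ȳ = -1175 / (6·12.5) = -47/3.

-47/3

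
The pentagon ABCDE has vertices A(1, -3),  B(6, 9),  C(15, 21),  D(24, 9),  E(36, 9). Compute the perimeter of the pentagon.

|AB| = √((5)² + (12)²) = √169 = 13
|BC| = √((9)² + (12)²) = √225 = 15
|CD| = √((9)² + (-12)²) = √225 = 15
|DE| = √((12)² + (0)²) = √144 = 12
|EA| = √((-35)² + (-12)²) = √1369 = 37
Perimeter = 13 + 15 + 15 + 12 + 37 = 92.

92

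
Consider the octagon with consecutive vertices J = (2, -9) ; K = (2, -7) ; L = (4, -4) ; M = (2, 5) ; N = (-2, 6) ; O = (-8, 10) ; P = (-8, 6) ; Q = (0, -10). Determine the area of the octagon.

J→K: (2)(-7) − (2)(-9) = 4
K→L: (2)(-4) − (4)(-7) = 20
L→M: (4)(5) − (2)(-4) = 28
M→N: (2)(6) − (-2)(5) = 22
N→O: (-2)(10) − (-8)(6) = 28
O→P: (-8)(6) − (-8)(10) = 32
P→Q: (-8)(-10) − (0)(6) = 80
Q→J: (0)(-9) − (2)(-10) = 20
Σ = 234
Area = |Σ|/2 = 117.

117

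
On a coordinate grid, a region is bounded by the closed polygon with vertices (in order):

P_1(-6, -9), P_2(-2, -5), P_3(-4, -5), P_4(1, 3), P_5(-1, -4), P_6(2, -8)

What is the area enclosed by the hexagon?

28

Apply Gauss's area formula: 2A = Σ (x_i·y_{i+1} − x_{i+1}·y_i), indices taken mod 6.
Σ = (12) + (-10) + (-7) + (-1) + (16) + (-66) = -56
Area = |Σ|/2 = 28.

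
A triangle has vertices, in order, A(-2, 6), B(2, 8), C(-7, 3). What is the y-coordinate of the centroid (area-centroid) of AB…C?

17/3

Apply the surveyor's formula. First the cross-terms c_i = x_i·y_{i+1} − x_{i+1}·y_i:
  -28, 62, -36  ⇒  2A = -2, A = -1.
Then Σ (y_i + y_{i+1})·c_i = -34, so ȳ = -34 / (6·(-1)) = 17/3.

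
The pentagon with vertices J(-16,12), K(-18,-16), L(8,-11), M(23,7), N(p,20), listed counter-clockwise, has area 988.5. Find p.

18

The doubled signed area Σ (x_i y_{i+1} − x_{i+1} y_i) is linear in p.
With p=0 it equals 1887; the coefficient of p is 5 (from the two edges through N).
So 5·p + 1887 = 2·988.5 = 1977 ⇒ p = 18.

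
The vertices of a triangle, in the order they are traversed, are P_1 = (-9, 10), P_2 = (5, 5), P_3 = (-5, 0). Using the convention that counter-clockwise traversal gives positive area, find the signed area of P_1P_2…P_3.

-60

P_1→P_2: (-9)(5) − (5)(10) = -95
P_2→P_3: (5)(0) − (-5)(5) = 25
P_3→P_1: (-5)(10) − (-9)(0) = -50
Σ = -120
Signed area = Σ/2 = -60 (negative ⇒ clockwise traversal).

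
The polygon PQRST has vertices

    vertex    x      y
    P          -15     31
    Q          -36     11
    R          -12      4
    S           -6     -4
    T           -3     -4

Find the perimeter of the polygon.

|PQ| = √((-21)² + (-20)²) = √841 = 29
|QR| = √((24)² + (-7)²) = √625 = 25
|RS| = √((6)² + (-8)²) = √100 = 10
|ST| = √((3)² + (0)²) = √9 = 3
|TP| = √((-12)² + (35)²) = √1369 = 37
Perimeter = 29 + 25 + 10 + 3 + 37 = 104.

104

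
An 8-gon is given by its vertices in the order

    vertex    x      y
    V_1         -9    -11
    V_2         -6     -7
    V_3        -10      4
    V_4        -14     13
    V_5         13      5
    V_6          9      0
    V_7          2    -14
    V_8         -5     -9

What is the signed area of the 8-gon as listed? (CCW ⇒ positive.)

Apply Gauss's area formula: 2A = Σ (x_i·y_{i+1} − x_{i+1}·y_i), indices taken mod 8.
Σ = (-3) + (-94) + (-74) + (-239) + (-45) + (-126) + (-88) + (-26) = -695
Signed area = Σ/2 = -347.5 (negative ⇒ clockwise traversal).

-347.5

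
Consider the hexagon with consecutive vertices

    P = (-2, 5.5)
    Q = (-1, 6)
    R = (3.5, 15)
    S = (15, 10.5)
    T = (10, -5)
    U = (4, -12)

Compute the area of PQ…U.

Apply the shoelace (surveyor's) formula: 2A = Σ (x_i·y_{i+1} − x_{i+1}·y_i), indices taken mod 6.
Cross-terms: -6.5, -36, -188.25, -180, -100, -2  ⇒  Σ = -512.75
Area = |Σ|/2 = 256.375.

256.375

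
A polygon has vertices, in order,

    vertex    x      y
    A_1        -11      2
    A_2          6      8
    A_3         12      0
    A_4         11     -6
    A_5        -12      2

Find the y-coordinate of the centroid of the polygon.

Apply the shoelace formula. First the cross-terms c_i = x_i·y_{i+1} − x_{i+1}·y_i:
  -100, -96, -72, -50, -2  ⇒  2A = -320, A = -160.
Then Σ (y_i + y_{i+1})·c_i = -1144, so ȳ = -1144 / (6·(-160)) = 143/120.

143/120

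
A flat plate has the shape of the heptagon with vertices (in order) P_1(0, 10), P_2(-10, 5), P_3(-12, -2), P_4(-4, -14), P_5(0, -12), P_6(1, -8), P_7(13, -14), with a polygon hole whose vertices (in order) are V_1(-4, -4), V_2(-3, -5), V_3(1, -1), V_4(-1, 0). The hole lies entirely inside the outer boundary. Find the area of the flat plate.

Outer boundary:
Apply the shoelace (surveyor's) formula: 2A = Σ (x_i·y_{i+1} − x_{i+1}·y_i), indices taken mod 7.
Σ = (100) + (80) + (160) + (48) + (12) + (90) + (130) = 620
Area = |Σ|/2 = 310.
Hole:
Σ = (8) + (8) + (-1) + (4) = 19
Area = |Σ|/2 = 9.5.
Net area = 310 − 9.5 = 300.5.

300.5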